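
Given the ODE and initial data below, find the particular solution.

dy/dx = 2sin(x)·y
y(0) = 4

General solution: y = Ce^(-2cos(x))
Applying IC y(0) = 4:
Particular solution: y = 4e^(2(1-cos(x)))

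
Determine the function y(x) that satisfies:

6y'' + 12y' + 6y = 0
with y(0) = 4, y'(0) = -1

General solution: y = (C₁ + C₂x)e^(-x)
Repeated root r = -1
Applying ICs: C₁ = 4, C₂ = 3
Particular solution: y = (4 + 3x)e^(-x)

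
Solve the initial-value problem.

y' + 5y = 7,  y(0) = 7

General solution: y = 7/5 + Ce^(-5x)
Applying y(0) = 7: C = 7 - 7/5 = 28/5
Particular solution: y = 7/5 + (28/5)e^(-5x)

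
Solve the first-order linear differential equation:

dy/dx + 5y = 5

Using integrating factor method:

General solution: y = 1 + Ce^(-5x)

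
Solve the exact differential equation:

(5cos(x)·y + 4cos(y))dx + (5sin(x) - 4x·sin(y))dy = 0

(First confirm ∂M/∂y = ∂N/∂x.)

Verify exactness: ∂M/∂y = ∂N/∂x ✓
Find F(x,y) such that ∂F/∂x = M, ∂F/∂y = N
Solution: 5sin(x)·y + 4x·cos(y) = C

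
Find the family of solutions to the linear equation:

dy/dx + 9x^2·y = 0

Using integrating factor method:

General solution: y = Ce^(-3x^3)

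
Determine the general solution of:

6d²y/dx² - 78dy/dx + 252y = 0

Characteristic equation: 6r² - 78r + 252 = 0
Divide by 6: r² - 13r + 42 = 0
Roots: r = 7, 6 (distinct real)
General solution: y = C₁e^(7x) + C₂e^(6x)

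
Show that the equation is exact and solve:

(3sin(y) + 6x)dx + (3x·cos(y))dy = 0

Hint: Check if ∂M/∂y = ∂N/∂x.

Verify exactness: ∂M/∂y = ∂N/∂x ✓
Find F(x,y) such that ∂F/∂x = M, ∂F/∂y = N
Solution: 3x·sin(y) + 3x² = C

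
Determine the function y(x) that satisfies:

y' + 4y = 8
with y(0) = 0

General solution: y = 2 + Ce^(-4x)
Applying y(0) = 0: C = 0 - 2 = -2
Particular solution: y = 2 - 2e^(-4x)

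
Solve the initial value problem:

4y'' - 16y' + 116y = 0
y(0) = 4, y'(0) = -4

General solution: y = e^(2x)(C₁cos(5x) + C₂sin(5x))
Complex roots r = 2 ± 5i
Applying ICs: C₁ = 4, C₂ = -12/5
Particular solution: y = e^(2x)(4cos(5x) - (12/5)sin(5x))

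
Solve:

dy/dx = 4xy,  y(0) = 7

General solution: y = Ce^(2x²)
Applying IC y(0) = 7:
Particular solution: y = 7e^(2x²)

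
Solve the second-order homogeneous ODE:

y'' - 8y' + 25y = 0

Characteristic equation: r² - 8r + 25 = 0
Roots: r = 4 ± 3i (complex conjugates)
General solution: y = e^(4x)(C₁cos(3x) + C₂sin(3x))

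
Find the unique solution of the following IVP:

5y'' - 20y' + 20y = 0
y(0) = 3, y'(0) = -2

General solution: y = (C₁ + C₂x)e^(2x)
Repeated root r = 2
Applying ICs: C₁ = 3, C₂ = -8
Particular solution: y = (3 - 8x)e^(2x)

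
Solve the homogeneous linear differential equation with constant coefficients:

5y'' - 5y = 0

Characteristic equation: 5r² - 5 = 0
Divide by 5: r² - 1 = 0
Roots: r = 1, -1 (distinct real)
General solution: y = C₁e^x + C₂e^(-x)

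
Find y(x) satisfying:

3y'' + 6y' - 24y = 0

Characteristic equation: 3r² + 6r - 24 = 0
Divide by 3: r² + 2r - 8 = 0
Roots: r = 2, -4 (distinct real)
General solution: y = C₁e^(2x) + C₂e^(-4x)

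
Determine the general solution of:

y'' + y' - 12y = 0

Characteristic equation: r² + r - 12 = 0
Roots: r = 3, -4 (distinct real)
General solution: y = C₁e^(3x) + C₂e^(-4x)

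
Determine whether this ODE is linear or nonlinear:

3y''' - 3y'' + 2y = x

Linear (y and its derivatives appear to the first power only, no products of y terms)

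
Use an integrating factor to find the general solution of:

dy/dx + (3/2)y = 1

Using integrating factor method:

General solution: y = 2/3 + Ce^(-3x/2)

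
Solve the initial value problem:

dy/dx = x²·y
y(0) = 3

General solution: y = Ce^(x³/3)
Applying IC y(0) = 3:
Particular solution: y = 3e^(x³/3)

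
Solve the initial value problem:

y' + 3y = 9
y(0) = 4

General solution: y = 3 + Ce^(-3x)
Applying y(0) = 4: C = 4 - 3 = 1
Particular solution: y = 3 + e^(-3x)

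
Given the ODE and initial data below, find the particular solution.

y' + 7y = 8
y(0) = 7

General solution: y = 8/7 + Ce^(-7x)
Applying y(0) = 7: C = 7 - 8/7 = 41/7
Particular solution: y = 8/7 + (41/7)e^(-7x)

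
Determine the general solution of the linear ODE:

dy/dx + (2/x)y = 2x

Using integrating factor method:

General solution: y = (1/2)x^2 + Cx^(-2)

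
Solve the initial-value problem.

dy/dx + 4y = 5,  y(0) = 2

General solution: y = 5/4 + Ce^(-4x)
Applying y(0) = 2: C = 2 - 5/4 = 3/4
Particular solution: y = 5/4 + (3/4)e^(-4x)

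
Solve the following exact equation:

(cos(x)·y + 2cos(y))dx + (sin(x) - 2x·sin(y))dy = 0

Verify exactness: ∂M/∂y = ∂N/∂x ✓
Find F(x,y) such that ∂F/∂x = M, ∂F/∂y = N
Solution: sin(x)·y + 2x·cos(y) = C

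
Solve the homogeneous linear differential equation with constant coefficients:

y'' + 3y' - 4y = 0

Characteristic equation: r² + 3r - 4 = 0
Roots: r = 1, -4 (distinct real)
General solution: y = C₁e^x + C₂e^(-4x)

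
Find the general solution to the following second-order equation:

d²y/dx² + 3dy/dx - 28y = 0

Characteristic equation: r² + 3r - 28 = 0
Roots: r = 4, -7 (distinct real)
General solution: y = C₁e^(4x) + C₂e^(-7x)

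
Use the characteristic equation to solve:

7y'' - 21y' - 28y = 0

Characteristic equation: 7r² - 21r - 28 = 0
Divide by 7: r² - 3r - 4 = 0
Roots: r = 4, -1 (distinct real)
General solution: y = C₁e^(4x) + C₂e^(-x)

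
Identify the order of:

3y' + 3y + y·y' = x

The order is 1 (highest derivative is of order 1).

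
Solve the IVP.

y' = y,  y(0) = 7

General solution: y = Ce^x
Applying IC y(0) = 7:
Particular solution: y = 7e^x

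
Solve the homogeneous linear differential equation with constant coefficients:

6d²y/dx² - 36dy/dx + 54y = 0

Characteristic equation: 6r² - 36r + 54 = 0
Divide by 6: r² - 6r + 9 = 0
Factored: (r - 3)² = 0
Repeated root: r = 3
General solution: y = (C₁ + C₂x)e^(3x)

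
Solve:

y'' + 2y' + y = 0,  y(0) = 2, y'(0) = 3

General solution: y = (C₁ + C₂x)e^(-x)
Repeated root r = -1
Applying ICs: C₁ = 2, C₂ = 5
Particular solution: y = (2 + 5x)e^(-x)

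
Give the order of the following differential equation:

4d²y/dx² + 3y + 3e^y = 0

The order is 2 (highest derivative is of order 2).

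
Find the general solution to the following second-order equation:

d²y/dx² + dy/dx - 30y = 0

Characteristic equation: r² + r - 30 = 0
Roots: r = 5, -6 (distinct real)
General solution: y = C₁e^(5x) + C₂e^(-6x)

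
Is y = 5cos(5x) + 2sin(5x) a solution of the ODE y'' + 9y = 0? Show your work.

Verification:
y'' = -125cos(5x) - 50sin(5x)
y'' + 9y ≠ 0 (frequency mismatch: got 25 instead of 9)

No, it is not a solution.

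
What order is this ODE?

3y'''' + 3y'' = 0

The order is 4 (highest derivative is of order 4).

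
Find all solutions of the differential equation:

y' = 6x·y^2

Separating variables and integrating:
-1/y = 3x^2 + C

General solution: y^-1 = -3x^2 + C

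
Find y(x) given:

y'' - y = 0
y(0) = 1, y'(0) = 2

General solution: y = C₁e^x + C₂e^(-x)
Applying ICs: C₁ = 3/2, C₂ = -1/2
Particular solution: y = (3/2)e^x - (1/2)e^(-x)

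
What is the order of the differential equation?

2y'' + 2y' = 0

The order is 2 (highest derivative is of order 2).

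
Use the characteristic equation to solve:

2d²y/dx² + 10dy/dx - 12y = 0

Characteristic equation: 2r² + 10r - 12 = 0
Divide by 2: r² + 5r - 6 = 0
Roots: r = 1, -6 (distinct real)
General solution: y = C₁e^x + C₂e^(-6x)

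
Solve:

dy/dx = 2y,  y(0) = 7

General solution: y = Ce^(2x)
Applying IC y(0) = 7:
Particular solution: y = 7e^(2x)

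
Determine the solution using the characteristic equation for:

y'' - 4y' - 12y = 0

Characteristic equation: r² - 4r - 12 = 0
Roots: r = 6, -2 (distinct real)
General solution: y = C₁e^(6x) + C₂e^(-2x)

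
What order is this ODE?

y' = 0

The order is 1 (highest derivative is of order 1).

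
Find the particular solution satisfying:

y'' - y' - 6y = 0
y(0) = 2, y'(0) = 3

General solution: y = C₁e^(3x) + C₂e^(-2x)
Applying ICs: C₁ = 7/5, C₂ = 3/5
Particular solution: y = (7/5)e^(3x) + (3/5)e^(-2x)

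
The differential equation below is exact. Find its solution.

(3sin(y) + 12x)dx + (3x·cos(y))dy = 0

Verify exactness: ∂M/∂y = ∂N/∂x ✓
Find F(x,y) such that ∂F/∂x = M, ∂F/∂y = N
Solution: 3x·sin(y) + 6x² = C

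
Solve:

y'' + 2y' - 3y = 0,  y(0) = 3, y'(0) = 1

General solution: y = C₁e^x + C₂e^(-3x)
Applying ICs: C₁ = 5/2, C₂ = 1/2
Particular solution: y = (5/2)e^x + (1/2)e^(-3x)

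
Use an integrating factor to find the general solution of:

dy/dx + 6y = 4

Using integrating factor method:

General solution: y = 2/3 + Ce^(-6x)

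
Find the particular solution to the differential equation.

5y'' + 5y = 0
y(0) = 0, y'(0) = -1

General solution: y = C₁cos(x) + C₂sin(x)
Complex roots r = ±i
Applying ICs: C₁ = 0, C₂ = -1
Particular solution: y = -sin(x)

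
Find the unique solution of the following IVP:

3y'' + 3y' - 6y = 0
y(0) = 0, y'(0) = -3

General solution: y = C₁e^x + C₂e^(-2x)
Applying ICs: C₁ = -1, C₂ = 1
Particular solution: y = -e^x + e^(-2x)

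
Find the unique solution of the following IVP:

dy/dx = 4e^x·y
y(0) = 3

General solution: y = Ce^(4e^x)
Applying IC y(0) = 3:
Particular solution: y = 3e^(4(e^x - 1))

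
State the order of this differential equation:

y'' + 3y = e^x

The order is 2 (highest derivative is of order 2).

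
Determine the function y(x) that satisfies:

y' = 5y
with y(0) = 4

General solution: y = Ce^(5x)
Applying IC y(0) = 4:
Particular solution: y = 4e^(5x)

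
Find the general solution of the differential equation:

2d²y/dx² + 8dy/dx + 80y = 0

Characteristic equation: 2r² + 8r + 80 = 0
Divide by 2: r² + 4r + 40 = 0
Roots: r = -2 ± 6i (complex conjugates)
General solution: y = e^(-2x)(C₁cos(6x) + C₂sin(6x))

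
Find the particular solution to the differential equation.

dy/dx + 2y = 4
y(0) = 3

General solution: y = 2 + Ce^(-2x)
Applying y(0) = 3: C = 3 - 2 = 1
Particular solution: y = 2 + e^(-2x)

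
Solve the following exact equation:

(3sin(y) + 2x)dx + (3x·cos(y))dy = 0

Verify exactness: ∂M/∂y = ∂N/∂x ✓
Find F(x,y) such that ∂F/∂x = M, ∂F/∂y = N
Solution: 3x·sin(y) + x² = C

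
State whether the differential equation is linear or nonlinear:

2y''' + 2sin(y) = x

Nonlinear (sin(y) is nonlinear in y)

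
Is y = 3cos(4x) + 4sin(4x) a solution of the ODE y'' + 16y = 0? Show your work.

Verification:
y'' = -48cos(4x) - 64sin(4x)
y'' + 16y = 0 ✓

Yes, it is a solution.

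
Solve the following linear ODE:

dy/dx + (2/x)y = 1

Using integrating factor method:

General solution: y = (1/3)x + Cx^(-2)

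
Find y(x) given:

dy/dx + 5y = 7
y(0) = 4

General solution: y = 7/5 + Ce^(-5x)
Applying y(0) = 4: C = 4 - 7/5 = 13/5
Particular solution: y = 7/5 + (13/5)e^(-5x)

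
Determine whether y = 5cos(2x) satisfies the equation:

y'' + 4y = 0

Verification:
y'' = -20cos(2x)
y'' + 4y = 0 ✓

Yes, it is a solution.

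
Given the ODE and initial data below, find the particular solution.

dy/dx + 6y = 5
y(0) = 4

General solution: y = 5/6 + Ce^(-6x)
Applying y(0) = 4: C = 4 - 5/6 = 19/6
Particular solution: y = 5/6 + (19/6)e^(-6x)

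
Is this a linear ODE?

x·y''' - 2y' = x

Yes. Linear (y and its derivatives appear to the first power only, no products of y terms)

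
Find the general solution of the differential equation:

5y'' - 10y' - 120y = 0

Characteristic equation: 5r² - 10r - 120 = 0
Divide by 5: r² - 2r - 24 = 0
Roots: r = 6, -4 (distinct real)
General solution: y = C₁e^(6x) + C₂e^(-4x)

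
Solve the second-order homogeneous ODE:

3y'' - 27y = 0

Characteristic equation: 3r² - 27 = 0
Divide by 3: r² - 9 = 0
Roots: r = 3, -3 (distinct real)
General solution: y = C₁e^(3x) + C₂e^(-3x)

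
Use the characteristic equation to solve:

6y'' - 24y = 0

Characteristic equation: 6r² - 24 = 0
Divide by 6: r² - 4 = 0
Roots: r = 2, -2 (distinct real)
General solution: y = C₁e^(2x) + C₂e^(-2x)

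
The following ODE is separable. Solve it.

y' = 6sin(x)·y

Separating variables and integrating:
ln|y| = -6cos(x) + C

General solution: y = Ce^(-6cos(x))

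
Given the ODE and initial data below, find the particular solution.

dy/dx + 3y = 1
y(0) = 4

General solution: y = 1/3 + Ce^(-3x)
Applying y(0) = 4: C = 4 - 1/3 = 11/3
Particular solution: y = 1/3 + (11/3)e^(-3x)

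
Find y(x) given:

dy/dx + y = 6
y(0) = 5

General solution: y = 6 + Ce^(-x)
Applying y(0) = 5: C = 5 - 6 = -1
Particular solution: y = 6 - e^(-x)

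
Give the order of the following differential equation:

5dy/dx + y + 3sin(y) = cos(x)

The order is 1 (highest derivative is of order 1).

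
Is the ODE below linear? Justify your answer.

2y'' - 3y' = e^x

Yes. Linear (y and its derivatives appear to the first power only, no products of y terms)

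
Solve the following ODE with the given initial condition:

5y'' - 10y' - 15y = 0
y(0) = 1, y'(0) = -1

General solution: y = C₁e^(3x) + C₂e^(-x)
Applying ICs: C₁ = 0, C₂ = 1
Particular solution: y = e^(-x)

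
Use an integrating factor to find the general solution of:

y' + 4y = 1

Using integrating factor method:

General solution: y = 1/4 + Ce^(-4x)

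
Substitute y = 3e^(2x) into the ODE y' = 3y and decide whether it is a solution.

Verification:
y = 3e^(2x)
y' = 6e^(2x)
But 3y = 9e^(2x)
y' ≠ 3y — the derivative does not match

No, it is not a solution.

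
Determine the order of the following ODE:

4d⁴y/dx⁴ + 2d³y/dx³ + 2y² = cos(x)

The order is 4 (highest derivative is of order 4).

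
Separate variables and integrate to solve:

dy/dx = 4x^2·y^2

Separating variables and integrating:
-1/y = 4x^3/3 + C

General solution: y^-1 = (-4/3)x^3 + C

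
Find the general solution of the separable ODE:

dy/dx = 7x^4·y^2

Separating variables and integrating:
-1/y = 7x^5/5 + C

General solution: y^-1 = (-7/5)x^5 + C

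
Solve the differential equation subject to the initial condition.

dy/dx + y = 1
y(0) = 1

General solution: y = 1 + Ce^(-x)
Applying y(0) = 1: C = 1 - 1 = 0
Particular solution: y = 1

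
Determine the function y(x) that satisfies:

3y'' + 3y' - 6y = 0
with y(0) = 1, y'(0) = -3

General solution: y = C₁e^x + C₂e^(-2x)
Applying ICs: C₁ = -1/3, C₂ = 4/3
Particular solution: y = -(1/3)e^x + (4/3)e^(-2x)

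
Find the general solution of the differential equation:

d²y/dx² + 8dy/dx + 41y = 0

Characteristic equation: r² + 8r + 41 = 0
Roots: r = -4 ± 5i (complex conjugates)
General solution: y = e^(-4x)(C₁cos(5x) + C₂sin(5x))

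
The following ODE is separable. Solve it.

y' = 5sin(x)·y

Separating variables and integrating:
ln|y| = -5cos(x) + C

General solution: y = Ce^(-5cos(x))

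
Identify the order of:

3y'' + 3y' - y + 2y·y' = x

The order is 2 (highest derivative is of order 2).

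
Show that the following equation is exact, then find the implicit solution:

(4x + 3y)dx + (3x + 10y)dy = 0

Verify exactness: ∂M/∂y = ∂N/∂x ✓
Find F(x,y) such that ∂F/∂x = M, ∂F/∂y = N
Solution: 2x² + 3xy + 5y² = C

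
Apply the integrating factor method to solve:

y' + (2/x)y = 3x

Using integrating factor method:

General solution: y = (3/4)x^2 + Cx^(-2)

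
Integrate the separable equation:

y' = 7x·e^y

Separating variables and integrating:
-e^(-y) = 7x²/2 + C

General solution: y = -ln(C - 7x²/2)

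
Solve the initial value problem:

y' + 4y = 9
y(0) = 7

General solution: y = 9/4 + Ce^(-4x)
Applying y(0) = 7: C = 7 - 9/4 = 19/4
Particular solution: y = 9/4 + (19/4)e^(-4x)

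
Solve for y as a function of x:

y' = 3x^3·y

Separating variables and integrating:
ln|y| = 3x^4/4 + C

General solution: y = Ce^(3x^4/4)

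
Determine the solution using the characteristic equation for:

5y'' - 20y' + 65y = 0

Characteristic equation: 5r² - 20r + 65 = 0
Divide by 5: r² - 4r + 13 = 0
Roots: r = 2 ± 3i (complex conjugates)
General solution: y = e^(2x)(C₁cos(3x) + C₂sin(3x))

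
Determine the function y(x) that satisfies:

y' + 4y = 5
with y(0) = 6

General solution: y = 5/4 + Ce^(-4x)
Applying y(0) = 6: C = 6 - 5/4 = 19/4
Particular solution: y = 5/4 + (19/4)e^(-4x)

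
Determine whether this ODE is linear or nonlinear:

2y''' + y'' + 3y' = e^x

Linear (y and its derivatives appear to the first power only, no products of y terms)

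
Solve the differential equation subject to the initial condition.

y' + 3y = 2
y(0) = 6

General solution: y = 2/3 + Ce^(-3x)
Applying y(0) = 6: C = 6 - 2/3 = 16/3
Particular solution: y = 2/3 + (16/3)e^(-3x)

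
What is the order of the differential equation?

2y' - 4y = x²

The order is 1 (highest derivative is of order 1).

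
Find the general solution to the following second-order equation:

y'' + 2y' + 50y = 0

Characteristic equation: r² + 2r + 50 = 0
Roots: r = -1 ± 7i (complex conjugates)
General solution: y = e^(-x)(C₁cos(7x) + C₂sin(7x))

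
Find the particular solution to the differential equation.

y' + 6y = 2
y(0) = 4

General solution: y = 1/3 + Ce^(-6x)
Applying y(0) = 4: C = 4 - 1/3 = 11/3
Particular solution: y = 1/3 + (11/3)e^(-6x)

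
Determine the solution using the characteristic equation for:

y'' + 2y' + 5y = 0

Characteristic equation: r² + 2r + 5 = 0
Roots: r = -1 ± 2i (complex conjugates)
General solution: y = e^(-x)(C₁cos(2x) + C₂sin(2x))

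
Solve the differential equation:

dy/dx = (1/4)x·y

Separating variables and integrating:
ln|y| = x^2/8 + C

General solution: y = Ce^(x^2/8)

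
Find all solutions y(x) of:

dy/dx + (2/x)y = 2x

Using integrating factor method:

General solution: y = (1/2)x^2 + Cx^(-2)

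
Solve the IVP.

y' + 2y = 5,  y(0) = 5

General solution: y = 5/2 + Ce^(-2x)
Applying y(0) = 5: C = 5 - 5/2 = 5/2
Particular solution: y = 5/2 + (5/2)e^(-2x)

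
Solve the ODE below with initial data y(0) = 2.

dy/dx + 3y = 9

General solution: y = 3 + Ce^(-3x)
Applying y(0) = 2: C = 2 - 3 = -1
Particular solution: y = 3 - e^(-3x)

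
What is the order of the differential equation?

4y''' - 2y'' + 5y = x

The order is 3 (highest derivative is of order 3).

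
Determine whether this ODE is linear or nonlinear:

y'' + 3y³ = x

Nonlinear (y³ term)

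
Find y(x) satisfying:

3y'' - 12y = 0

Characteristic equation: 3r² - 12 = 0
Divide by 3: r² - 4 = 0
Roots: r = 2, -2 (distinct real)
General solution: y = C₁e^(2x) + C₂e^(-2x)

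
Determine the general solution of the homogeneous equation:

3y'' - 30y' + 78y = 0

Characteristic equation: 3r² - 30r + 78 = 0
Divide by 3: r² - 10r + 26 = 0
Roots: r = 5 ± i (complex conjugates)
General solution: y = e^(5x)(C₁cos(x) + C₂sin(x))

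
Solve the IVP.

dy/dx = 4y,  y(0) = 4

General solution: y = Ce^(4x)
Applying IC y(0) = 4:
Particular solution: y = 4e^(4x)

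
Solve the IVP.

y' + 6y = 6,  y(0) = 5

General solution: y = 1 + Ce^(-6x)
Applying y(0) = 5: C = 5 - 1 = 4
Particular solution: y = 1 + 4e^(-6x)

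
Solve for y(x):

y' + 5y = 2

Using integrating factor method:

General solution: y = 2/5 + Ce^(-5x)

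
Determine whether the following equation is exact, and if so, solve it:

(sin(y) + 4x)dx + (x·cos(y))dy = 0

Verify exactness: ∂M/∂y = ∂N/∂x ✓
Find F(x,y) such that ∂F/∂x = M, ∂F/∂y = N
Solution: x·sin(y) + 2x² = C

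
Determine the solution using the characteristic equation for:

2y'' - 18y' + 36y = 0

Characteristic equation: 2r² - 18r + 36 = 0
Divide by 2: r² - 9r + 18 = 0
Roots: r = 6, 3 (distinct real)
General solution: y = C₁e^(6x) + C₂e^(3x)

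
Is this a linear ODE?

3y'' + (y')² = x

No. Nonlinear ((y')² term)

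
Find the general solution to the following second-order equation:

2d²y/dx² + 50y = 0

Characteristic equation: 2r² + 50 = 0
Divide by 2: r² + 25 = 0
Roots: r = ±5i (complex conjugates)
General solution: y = C₁cos(5x) + C₂sin(5x)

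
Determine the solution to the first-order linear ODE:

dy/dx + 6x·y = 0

Using integrating factor method:

General solution: y = Ce^(-3x^2)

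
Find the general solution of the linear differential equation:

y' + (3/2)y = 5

Using integrating factor method:

General solution: y = 10/3 + Ce^(-3x/2)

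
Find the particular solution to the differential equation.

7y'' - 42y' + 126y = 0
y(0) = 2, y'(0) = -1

General solution: y = e^(3x)(C₁cos(3x) + C₂sin(3x))
Complex roots r = 3 ± 3i
Applying ICs: C₁ = 2, C₂ = -7/3
Particular solution: y = e^(3x)(2cos(3x) - (7/3)sin(3x))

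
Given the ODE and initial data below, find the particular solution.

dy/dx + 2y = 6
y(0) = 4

General solution: y = 3 + Ce^(-2x)
Applying y(0) = 4: C = 4 - 3 = 1
Particular solution: y = 3 + e^(-2x)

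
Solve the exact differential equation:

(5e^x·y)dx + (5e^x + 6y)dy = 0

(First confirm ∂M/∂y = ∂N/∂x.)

Verify exactness: ∂M/∂y = ∂N/∂x ✓
Find F(x,y) such that ∂F/∂x = M, ∂F/∂y = N
Solution: 5e^x·y + 3y² = C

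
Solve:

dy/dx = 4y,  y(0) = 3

General solution: y = Ce^(4x)
Applying IC y(0) = 3:
Particular solution: y = 3e^(4x)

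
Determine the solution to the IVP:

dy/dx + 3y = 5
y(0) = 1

General solution: y = 5/3 + Ce^(-3x)
Applying y(0) = 1: C = 1 - 5/3 = -2/3
Particular solution: y = 5/3 - (2/3)e^(-3x)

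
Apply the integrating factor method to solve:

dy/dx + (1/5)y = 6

Using integrating factor method:

General solution: y = 30 + Ce^(-x/5)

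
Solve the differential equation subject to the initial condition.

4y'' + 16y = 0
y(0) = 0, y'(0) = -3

General solution: y = C₁cos(2x) + C₂sin(2x)
Complex roots r = ±2i
Applying ICs: C₁ = 0, C₂ = -3/2
Particular solution: y = -(3/2)sin(2x)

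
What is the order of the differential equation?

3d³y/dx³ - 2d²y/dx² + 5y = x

The order is 3 (highest derivative is of order 3).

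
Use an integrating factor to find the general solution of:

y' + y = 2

Using integrating factor method:

General solution: y = 2 + Ce^(-x)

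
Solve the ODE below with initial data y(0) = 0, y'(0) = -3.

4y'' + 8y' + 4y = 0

General solution: y = (C₁ + C₂x)e^(-x)
Repeated root r = -1
Applying ICs: C₁ = 0, C₂ = -3
Particular solution: y = -3xe^(-x)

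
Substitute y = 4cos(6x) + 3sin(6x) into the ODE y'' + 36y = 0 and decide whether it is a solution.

Verification:
y'' = -144cos(6x) - 108sin(6x)
y'' + 36y = 0 ✓

Yes, it is a solution.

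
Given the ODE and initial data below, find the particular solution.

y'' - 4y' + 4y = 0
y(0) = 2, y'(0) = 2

General solution: y = (C₁ + C₂x)e^(2x)
Repeated root r = 2
Applying ICs: C₁ = 2, C₂ = -2
Particular solution: y = (2 - 2x)e^(2x)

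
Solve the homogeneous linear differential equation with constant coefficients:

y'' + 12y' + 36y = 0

Characteristic equation: r² + 12r + 36 = 0
Factored: (r + 6)² = 0
Repeated root: r = -6
General solution: y = (C₁ + C₂x)e^(-6x)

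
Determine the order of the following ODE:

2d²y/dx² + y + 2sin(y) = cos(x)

The order is 2 (highest derivative is of order 2).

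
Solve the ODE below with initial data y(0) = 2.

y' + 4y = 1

General solution: y = 1/4 + Ce^(-4x)
Applying y(0) = 2: C = 2 - 1/4 = 7/4
Particular solution: y = 1/4 + (7/4)e^(-4x)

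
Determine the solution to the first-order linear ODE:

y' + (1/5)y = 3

Using integrating factor method:

General solution: y = 15 + Ce^(-x/5)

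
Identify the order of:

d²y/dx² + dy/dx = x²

The order is 2 (highest derivative is of order 2).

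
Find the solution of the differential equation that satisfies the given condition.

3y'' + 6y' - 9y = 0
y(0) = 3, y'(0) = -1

General solution: y = C₁e^x + C₂e^(-3x)
Applying ICs: C₁ = 2, C₂ = 1
Particular solution: y = 2e^x + e^(-3x)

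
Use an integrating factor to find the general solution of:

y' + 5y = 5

Using integrating factor method:

General solution: y = 1 + Ce^(-5x)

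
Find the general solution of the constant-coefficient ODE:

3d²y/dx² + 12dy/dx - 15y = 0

Characteristic equation: 3r² + 12r - 15 = 0
Divide by 3: r² + 4r - 5 = 0
Roots: r = 1, -5 (distinct real)
General solution: y = C₁e^x + C₂e^(-5x)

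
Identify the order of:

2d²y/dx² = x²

The order is 2 (highest derivative is of order 2).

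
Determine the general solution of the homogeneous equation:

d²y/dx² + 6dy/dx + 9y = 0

Characteristic equation: r² + 6r + 9 = 0
Factored: (r + 3)² = 0
Repeated root: r = -3
General solution: y = (C₁ + C₂x)e^(-3x)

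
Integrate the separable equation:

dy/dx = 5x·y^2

Separating variables and integrating:
-1/y = 5x^2/2 + C

General solution: y^-1 = (-5/2)x^2 + C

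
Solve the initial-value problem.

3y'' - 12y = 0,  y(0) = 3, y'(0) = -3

General solution: y = C₁e^(2x) + C₂e^(-2x)
Applying ICs: C₁ = 3/4, C₂ = 9/4
Particular solution: y = (3/4)e^(2x) + (9/4)e^(-2x)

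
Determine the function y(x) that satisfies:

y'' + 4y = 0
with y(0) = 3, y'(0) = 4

General solution: y = C₁cos(2x) + C₂sin(2x)
Complex roots r = ±2i
Applying ICs: C₁ = 3, C₂ = 2
Particular solution: y = 3cos(2x) + 2sin(2x)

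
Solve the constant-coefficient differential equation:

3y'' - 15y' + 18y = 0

Characteristic equation: 3r² - 15r + 18 = 0
Divide by 3: r² - 5r + 6 = 0
Roots: r = 2, 3 (distinct real)
General solution: y = C₁e^(2x) + C₂e^(3x)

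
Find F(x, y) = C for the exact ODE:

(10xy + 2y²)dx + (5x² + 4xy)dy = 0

Verify exactness: ∂M/∂y = ∂N/∂x ✓
Find F(x,y) such that ∂F/∂x = M, ∂F/∂y = N
Solution: 5x²y + 2xy² = C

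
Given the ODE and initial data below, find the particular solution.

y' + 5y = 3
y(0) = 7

General solution: y = 3/5 + Ce^(-5x)
Applying y(0) = 7: C = 7 - 3/5 = 32/5
Particular solution: y = 3/5 + (32/5)e^(-5x)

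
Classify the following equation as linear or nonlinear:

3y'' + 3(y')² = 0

Nonlinear ((y')² term)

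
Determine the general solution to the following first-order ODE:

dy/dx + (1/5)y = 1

Using integrating factor method:

General solution: y = 5 + Ce^(-x/5)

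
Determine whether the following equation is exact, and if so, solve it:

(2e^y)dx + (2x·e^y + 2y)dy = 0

Verify exactness: ∂M/∂y = ∂N/∂x ✓
Find F(x,y) such that ∂F/∂x = M, ∂F/∂y = N
Solution: 2x·e^y + y² = C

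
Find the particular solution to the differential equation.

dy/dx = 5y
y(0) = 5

General solution: y = Ce^(5x)
Applying IC y(0) = 5:
Particular solution: y = 5e^(5x)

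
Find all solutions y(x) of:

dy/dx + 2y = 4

Using integrating factor method:

General solution: y = 2 + Ce^(-2x)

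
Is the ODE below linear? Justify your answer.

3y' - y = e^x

Yes. Linear (y and its derivatives appear to the first power only, no products of y terms)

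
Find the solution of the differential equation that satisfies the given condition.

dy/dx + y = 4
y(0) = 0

General solution: y = 4 + Ce^(-x)
Applying y(0) = 0: C = 0 - 4 = -4
Particular solution: y = 4 - 4e^(-x)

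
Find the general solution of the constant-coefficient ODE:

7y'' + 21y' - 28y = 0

Characteristic equation: 7r² + 21r - 28 = 0
Divide by 7: r² + 3r - 4 = 0
Roots: r = 1, -4 (distinct real)
General solution: y = C₁e^x + C₂e^(-4x)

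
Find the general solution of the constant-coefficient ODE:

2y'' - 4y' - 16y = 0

Characteristic equation: 2r² - 4r - 16 = 0
Divide by 2: r² - 2r - 8 = 0
Roots: r = 4, -2 (distinct real)
General solution: y = C₁e^(4x) + C₂e^(-2x)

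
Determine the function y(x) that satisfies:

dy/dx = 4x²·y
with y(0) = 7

General solution: y = Ce^(4x³/3)
Applying IC y(0) = 7:
Particular solution: y = 7e^(4x³/3)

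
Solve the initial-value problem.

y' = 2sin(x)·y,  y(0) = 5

General solution: y = Ce^(-2cos(x))
Applying IC y(0) = 5:
Particular solution: y = 5e^(2(1-cos(x)))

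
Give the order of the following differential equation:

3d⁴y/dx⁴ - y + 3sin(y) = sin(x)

The order is 4 (highest derivative is of order 4).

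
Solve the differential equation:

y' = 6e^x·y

Separating variables and integrating:
ln|y| = 6e^x + C

General solution: y = Ce^(6e^x)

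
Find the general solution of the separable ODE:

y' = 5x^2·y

Separating variables and integrating:
ln|y| = 5x^3/3 + C

General solution: y = Ce^(5x^3/3)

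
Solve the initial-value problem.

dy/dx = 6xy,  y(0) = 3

General solution: y = Ce^(3x²)
Applying IC y(0) = 3:
Particular solution: y = 3e^(3x²)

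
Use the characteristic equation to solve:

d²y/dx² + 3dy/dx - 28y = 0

Characteristic equation: r² + 3r - 28 = 0
Roots: r = 4, -7 (distinct real)
General solution: y = C₁e^(4x) + C₂e^(-7x)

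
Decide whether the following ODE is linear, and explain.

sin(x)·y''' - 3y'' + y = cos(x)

Linear (y and its derivatives appear to the first power only, no products of y terms)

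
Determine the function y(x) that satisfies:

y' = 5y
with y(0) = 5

General solution: y = Ce^(5x)
Applying IC y(0) = 5:
Particular solution: y = 5e^(5x)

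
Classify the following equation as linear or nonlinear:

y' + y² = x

Nonlinear (y² term)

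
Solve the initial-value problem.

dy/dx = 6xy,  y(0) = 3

General solution: y = Ce^(3x²)
Applying IC y(0) = 3:
Particular solution: y = 3e^(3x²)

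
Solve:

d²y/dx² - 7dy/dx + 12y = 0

Characteristic equation: r² - 7r + 12 = 0
Roots: r = 4, 3 (distinct real)
General solution: y = C₁e^(4x) + C₂e^(3x)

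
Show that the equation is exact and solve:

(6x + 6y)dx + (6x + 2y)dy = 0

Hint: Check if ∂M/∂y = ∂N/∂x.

Verify exactness: ∂M/∂y = ∂N/∂x ✓
Find F(x,y) such that ∂F/∂x = M, ∂F/∂y = N
Solution: 3x² + 6xy + y² = C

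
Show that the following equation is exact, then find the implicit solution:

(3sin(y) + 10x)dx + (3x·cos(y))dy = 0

Verify exactness: ∂M/∂y = ∂N/∂x ✓
Find F(x,y) such that ∂F/∂x = M, ∂F/∂y = N
Solution: 3x·sin(y) + 5x² = C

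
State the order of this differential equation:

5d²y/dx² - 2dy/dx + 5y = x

The order is 2 (highest derivative is of order 2).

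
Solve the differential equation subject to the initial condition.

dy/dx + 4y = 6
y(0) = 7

General solution: y = 3/2 + Ce^(-4x)
Applying y(0) = 7: C = 7 - 3/2 = 11/2
Particular solution: y = 3/2 + (11/2)e^(-4x)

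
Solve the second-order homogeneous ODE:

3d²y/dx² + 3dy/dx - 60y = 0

Characteristic equation: 3r² + 3r - 60 = 0
Divide by 3: r² + r - 20 = 0
Roots: r = 4, -5 (distinct real)
General solution: y = C₁e^(4x) + C₂e^(-5x)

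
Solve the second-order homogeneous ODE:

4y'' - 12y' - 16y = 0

Characteristic equation: 4r² - 12r - 16 = 0
Divide by 4: r² - 3r - 4 = 0
Roots: r = 4, -1 (distinct real)
General solution: y = C₁e^(4x) + C₂e^(-x)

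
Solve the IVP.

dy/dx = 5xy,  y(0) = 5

General solution: y = Ce^(5x²/2)
Applying IC y(0) = 5:
Particular solution: y = 5e^(5x²/2)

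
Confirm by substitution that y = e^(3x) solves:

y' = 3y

Verification:
y = e^(3x)
y' = 3e^(3x)
3y = 3e^(3x)
y' = 3y ✓

Yes, it is a solution.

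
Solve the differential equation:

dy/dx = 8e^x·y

Separating variables and integrating:
ln|y| = 8e^x + C

General solution: y = Ce^(8e^x)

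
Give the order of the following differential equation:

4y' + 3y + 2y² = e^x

The order is 1 (highest derivative is of order 1).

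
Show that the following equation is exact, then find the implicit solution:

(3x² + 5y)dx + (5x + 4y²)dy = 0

Verify exactness: ∂M/∂y = ∂N/∂x ✓
Find F(x,y) such that ∂F/∂x = M, ∂F/∂y = N
Solution: x³ + 5xy + 4y³/3 = C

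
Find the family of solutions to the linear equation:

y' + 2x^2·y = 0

Using integrating factor method:

General solution: y = Ce^(-2x^3/3)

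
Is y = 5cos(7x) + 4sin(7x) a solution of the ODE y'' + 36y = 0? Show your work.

Verification:
y'' = -245cos(7x) - 196sin(7x)
y'' + 36y ≠ 0 (frequency mismatch: got 49 instead of 36)

No, it is not a solution.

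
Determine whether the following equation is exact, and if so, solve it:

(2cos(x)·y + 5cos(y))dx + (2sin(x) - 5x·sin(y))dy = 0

Verify exactness: ∂M/∂y = ∂N/∂x ✓
Find F(x,y) such that ∂F/∂x = M, ∂F/∂y = N
Solution: 2sin(x)·y + 5x·cos(y) = C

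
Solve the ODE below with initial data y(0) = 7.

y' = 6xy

General solution: y = Ce^(3x²)
Applying IC y(0) = 7:
Particular solution: y = 7e^(3x²)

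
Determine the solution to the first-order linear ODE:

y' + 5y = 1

Using integrating factor method:

General solution: y = 1/5 + Ce^(-5x)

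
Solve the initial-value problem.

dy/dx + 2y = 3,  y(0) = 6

General solution: y = 3/2 + Ce^(-2x)
Applying y(0) = 6: C = 6 - 3/2 = 9/2
Particular solution: y = 3/2 + (9/2)e^(-2x)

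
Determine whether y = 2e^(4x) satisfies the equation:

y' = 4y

Verification:
y = 2e^(4x)
y' = 8e^(4x)
4y = 8e^(4x)
y' = 4y ✓

Yes, it is a solution.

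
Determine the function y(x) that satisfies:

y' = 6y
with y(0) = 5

General solution: y = Ce^(6x)
Applying IC y(0) = 5:
Particular solution: y = 5e^(6x)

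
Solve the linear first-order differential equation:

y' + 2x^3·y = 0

Using integrating factor method:

General solution: y = Ce^(-x^4/2)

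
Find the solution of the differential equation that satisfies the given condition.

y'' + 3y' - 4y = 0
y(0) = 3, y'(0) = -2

General solution: y = C₁e^x + C₂e^(-4x)
Applying ICs: C₁ = 2, C₂ = 1
Particular solution: y = 2e^x + e^(-4x)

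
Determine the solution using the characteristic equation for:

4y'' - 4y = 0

Characteristic equation: 4r² - 4 = 0
Divide by 4: r² - 1 = 0
Roots: r = 1, -1 (distinct real)
General solution: y = C₁e^x + C₂e^(-x)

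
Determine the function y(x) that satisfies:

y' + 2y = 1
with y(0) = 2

General solution: y = 1/2 + Ce^(-2x)
Applying y(0) = 2: C = 2 - 1/2 = 3/2
Particular solution: y = 1/2 + (3/2)e^(-2x)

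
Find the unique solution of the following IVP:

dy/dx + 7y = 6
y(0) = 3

General solution: y = 6/7 + Ce^(-7x)
Applying y(0) = 3: C = 3 - 6/7 = 15/7
Particular solution: y = 6/7 + (15/7)e^(-7x)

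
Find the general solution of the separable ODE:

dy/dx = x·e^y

Separating variables and integrating:
-e^(-y) = x²/2 + C

General solution: y = -ln(C - x²/2)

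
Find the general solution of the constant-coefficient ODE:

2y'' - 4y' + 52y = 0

Characteristic equation: 2r² - 4r + 52 = 0
Divide by 2: r² - 2r + 26 = 0
Roots: r = 1 ± 5i (complex conjugates)
General solution: y = e^x(C₁cos(5x) + C₂sin(5x))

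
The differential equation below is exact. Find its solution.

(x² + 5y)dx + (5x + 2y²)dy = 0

Verify exactness: ∂M/∂y = ∂N/∂x ✓
Find F(x,y) such that ∂F/∂x = M, ∂F/∂y = N
Solution: x³/3 + 5xy + 2y³/3 = C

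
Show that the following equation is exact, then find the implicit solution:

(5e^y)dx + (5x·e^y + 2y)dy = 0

Verify exactness: ∂M/∂y = ∂N/∂x ✓
Find F(x,y) such that ∂F/∂x = M, ∂F/∂y = N
Solution: 5x·e^y + y² = C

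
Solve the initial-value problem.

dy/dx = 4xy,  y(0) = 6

General solution: y = Ce^(2x²)
Applying IC y(0) = 6:
Particular solution: y = 6e^(2x²)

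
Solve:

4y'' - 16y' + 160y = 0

Characteristic equation: 4r² - 16r + 160 = 0
Divide by 4: r² - 4r + 40 = 0
Roots: r = 2 ± 6i (complex conjugates)
General solution: y = e^(2x)(C₁cos(6x) + C₂sin(6x))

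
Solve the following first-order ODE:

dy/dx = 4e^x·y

Separating variables and integrating:
ln|y| = 4e^x + C

General solution: y = Ce^(4e^x)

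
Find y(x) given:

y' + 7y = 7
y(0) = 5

General solution: y = 1 + Ce^(-7x)
Applying y(0) = 5: C = 5 - 1 = 4
Particular solution: y = 1 + 4e^(-7x)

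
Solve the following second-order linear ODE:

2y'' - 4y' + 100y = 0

Characteristic equation: 2r² - 4r + 100 = 0
Divide by 2: r² - 2r + 50 = 0
Roots: r = 1 ± 7i (complex conjugates)
General solution: y = e^x(C₁cos(7x) + C₂sin(7x))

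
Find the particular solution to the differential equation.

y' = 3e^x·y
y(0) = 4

General solution: y = Ce^(3e^x)
Applying IC y(0) = 4:
Particular solution: y = 4e^(3(e^x - 1))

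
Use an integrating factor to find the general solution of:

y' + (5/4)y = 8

Using integrating factor method:

General solution: y = 32/5 + Ce^(-5x/4)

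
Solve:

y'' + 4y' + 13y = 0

Characteristic equation: r² + 4r + 13 = 0
Roots: r = -2 ± 3i (complex conjugates)
General solution: y = e^(-2x)(C₁cos(3x) + C₂sin(3x))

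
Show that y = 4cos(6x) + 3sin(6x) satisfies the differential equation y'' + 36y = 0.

Verification:
y'' = -144cos(6x) - 108sin(6x)
y'' + 36y = 0 ✓

Yes, it is a solution.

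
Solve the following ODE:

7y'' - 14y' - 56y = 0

Characteristic equation: 7r² - 14r - 56 = 0
Divide by 7: r² - 2r - 8 = 0
Roots: r = 4, -2 (distinct real)
General solution: y = C₁e^(4x) + C₂e^(-2x)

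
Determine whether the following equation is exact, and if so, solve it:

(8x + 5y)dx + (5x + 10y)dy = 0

Verify exactness: ∂M/∂y = ∂N/∂x ✓
Find F(x,y) such that ∂F/∂x = M, ∂F/∂y = N
Solution: 4x² + 5xy + 5y² = C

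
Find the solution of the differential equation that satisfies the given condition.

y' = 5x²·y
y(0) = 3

General solution: y = Ce^(5x³/3)
Applying IC y(0) = 3:
Particular solution: y = 3e^(5x³/3)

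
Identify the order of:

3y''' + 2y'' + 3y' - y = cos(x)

The order is 3 (highest derivative is of order 3).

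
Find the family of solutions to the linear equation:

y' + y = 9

Using integrating factor method:

General solution: y = 9 + Ce^(-x)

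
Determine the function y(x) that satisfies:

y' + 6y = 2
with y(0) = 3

General solution: y = 1/3 + Ce^(-6x)
Applying y(0) = 3: C = 3 - 1/3 = 8/3
Particular solution: y = 1/3 + (8/3)e^(-6x)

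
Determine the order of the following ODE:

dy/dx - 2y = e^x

The order is 1 (highest derivative is of order 1).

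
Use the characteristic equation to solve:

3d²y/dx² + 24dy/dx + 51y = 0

Characteristic equation: 3r² + 24r + 51 = 0
Divide by 3: r² + 8r + 17 = 0
Roots: r = -4 ± i (complex conjugates)
General solution: y = e^(-4x)(C₁cos(x) + C₂sin(x))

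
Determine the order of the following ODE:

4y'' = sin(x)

The order is 2 (highest derivative is of order 2).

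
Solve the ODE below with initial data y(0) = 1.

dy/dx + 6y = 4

General solution: y = 2/3 + Ce^(-6x)
Applying y(0) = 1: C = 1 - 2/3 = 1/3
Particular solution: y = 2/3 + (1/3)e^(-6x)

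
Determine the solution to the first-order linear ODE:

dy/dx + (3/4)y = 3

Using integrating factor method:

General solution: y = 4 + Ce^(-3x/4)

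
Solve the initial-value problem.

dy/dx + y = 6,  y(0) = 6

General solution: y = 6 + Ce^(-x)
Applying y(0) = 6: C = 6 - 6 = 0
Particular solution: y = 6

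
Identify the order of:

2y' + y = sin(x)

The order is 1 (highest derivative is of order 1).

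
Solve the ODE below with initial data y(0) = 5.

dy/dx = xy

General solution: y = Ce^(x²/2)
Applying IC y(0) = 5:
Particular solution: y = 5e^(x²/2)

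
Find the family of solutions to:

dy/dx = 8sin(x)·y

Separating variables and integrating:
ln|y| = -8cos(x) + C

General solution: y = Ce^(-8cos(x))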